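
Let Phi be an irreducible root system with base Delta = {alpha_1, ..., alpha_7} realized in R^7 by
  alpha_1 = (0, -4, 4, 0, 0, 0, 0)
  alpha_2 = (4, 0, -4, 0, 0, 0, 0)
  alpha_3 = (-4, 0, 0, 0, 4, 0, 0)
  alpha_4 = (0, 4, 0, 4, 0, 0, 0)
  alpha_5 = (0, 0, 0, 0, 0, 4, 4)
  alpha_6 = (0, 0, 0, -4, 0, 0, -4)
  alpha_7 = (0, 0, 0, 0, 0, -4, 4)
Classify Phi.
Compute the Cartan integers a_ij = 2(alpha_i, alpha_j)/(alpha_j, alpha_j); the resulting 7x7 Cartan matrix is
[[2, -1, 0, -1, 0, 0, 0], [-1, 2, -1, 0, 0, 0, 0], [0, -1, 2, 0, 0, 0, 0], [-1, 0, 0, 2, 0, -1, 0], [0, 0, 0, 0, 2, -1, 0], [0, 0, 0, -1, -1, 2, -1], [0, 0, 0, 0, 0, -1, 2]].
All simple roots have the same length, so the diagram is simply laced. The associated Dynkin diagram is a chain of 5 nodes with a fork of two nodes at one end (D_7), so the type is D_7 (the algebra so(14)).

D7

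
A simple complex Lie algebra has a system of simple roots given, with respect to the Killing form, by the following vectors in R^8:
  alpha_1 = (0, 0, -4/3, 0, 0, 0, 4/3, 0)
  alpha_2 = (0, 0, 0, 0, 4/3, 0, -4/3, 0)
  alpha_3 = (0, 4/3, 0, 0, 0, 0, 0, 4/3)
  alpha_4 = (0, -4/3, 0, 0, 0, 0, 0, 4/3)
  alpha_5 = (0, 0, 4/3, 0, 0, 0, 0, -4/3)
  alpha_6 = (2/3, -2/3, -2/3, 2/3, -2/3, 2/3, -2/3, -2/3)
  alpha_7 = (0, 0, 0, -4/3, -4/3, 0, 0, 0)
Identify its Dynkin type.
type E_7

Compute the Cartan integers a_ij = 2(alpha_i, alpha_j)/(alpha_j, alpha_j); the resulting 7x7 Cartan matrix is
[[2, -1, 0, 0, -1, 0, 0], [-1, 2, 0, 0, 0, 0, -1], [0, 0, 2, 0, -1, -1, 0], [0, 0, 0, 2, -1, 0, 0], [-1, 0, -1, -1, 2, 0, 0], [0, 0, -1, 0, 0, 2, 0], [0, -1, 0, 0, 0, 0, 2]].
All simple roots have the same length, so the diagram is simply laced. The associated Dynkin diagram is a chain of 6 nodes with one extra node attached to the third node from one end (E_7), so the type is E_7.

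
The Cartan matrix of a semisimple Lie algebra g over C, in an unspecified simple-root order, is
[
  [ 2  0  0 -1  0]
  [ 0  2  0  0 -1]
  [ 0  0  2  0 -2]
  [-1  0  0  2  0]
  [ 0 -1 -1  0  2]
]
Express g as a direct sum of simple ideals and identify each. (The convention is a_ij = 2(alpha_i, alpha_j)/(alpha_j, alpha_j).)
The diagram associated to this matrix has two connected components: the simple roots {alpha_1, alpha_4} form a chain of 2 nodes with single edges (A_2), and {alpha_2, alpha_3, alpha_5} form a chain of 3 nodes with a double edge at one end; the terminal node there is the unique long simple root (C_3). A semisimple Lie algebra decomposes uniquely as the direct sum of simple ideals, one per connected component of its Dynkin diagram, so g ≅ A_2 ⊕ C_3 (dimension 8 + 21 = 29).

A_2 (sl(3)) ⊕ C_3 (sp(6))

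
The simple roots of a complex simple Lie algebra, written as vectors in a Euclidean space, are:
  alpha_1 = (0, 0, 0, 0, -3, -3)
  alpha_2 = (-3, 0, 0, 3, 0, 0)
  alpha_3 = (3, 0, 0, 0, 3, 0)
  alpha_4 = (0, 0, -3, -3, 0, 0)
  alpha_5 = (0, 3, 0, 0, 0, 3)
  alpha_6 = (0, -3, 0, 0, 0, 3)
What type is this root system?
Compute the Cartan integers a_ij = 2(alpha_i, alpha_j)/(alpha_j, alpha_j); the resulting 6x6 Cartan matrix is
[[2, 0, -1, 0, -1, -1], [0, 2, -1, -1, 0, 0], [-1, -1, 2, 0, 0, 0], [0, -1, 0, 2, 0, 0], [-1, 0, 0, 0, 2, 0], [-1, 0, 0, 0, 0, 2]].
All simple roots have the same length, so the diagram is simply laced. The associated Dynkin diagram is a chain of 4 nodes with a fork of two nodes at one end (D_6), so the type is D_6 (the algebra so(12)).

D_6 (so(12))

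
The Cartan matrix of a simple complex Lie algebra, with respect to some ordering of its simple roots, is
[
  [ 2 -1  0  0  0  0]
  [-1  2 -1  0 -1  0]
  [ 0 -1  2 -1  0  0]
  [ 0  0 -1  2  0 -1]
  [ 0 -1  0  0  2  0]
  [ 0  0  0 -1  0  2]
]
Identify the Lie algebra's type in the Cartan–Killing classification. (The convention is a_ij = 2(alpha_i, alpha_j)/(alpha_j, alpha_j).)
The matrix has rank 6 with 2's on the diagonal. Reading the off-diagonal entries as Dynkin edges (a single edge where a_ij = a_ji = -1; a double or triple edge where a_ij * a_ji = 2 or 3), the diagram is a chain of 4 nodes with a fork of two nodes at one end (D_6). One simple-root ordering that puts it in standard form is (alpha_6, alpha_4, alpha_3, alpha_2, alpha_1, alpha_5). So the algebra is type D_6, i.e. so(12).

D6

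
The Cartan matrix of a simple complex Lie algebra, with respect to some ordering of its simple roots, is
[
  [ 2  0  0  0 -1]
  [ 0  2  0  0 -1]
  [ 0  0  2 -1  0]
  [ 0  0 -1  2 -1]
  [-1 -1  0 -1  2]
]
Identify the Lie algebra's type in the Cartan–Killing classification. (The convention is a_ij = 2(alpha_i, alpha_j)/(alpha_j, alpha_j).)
The matrix has rank 5 with 2's on the diagonal. Reading the off-diagonal entries as Dynkin edges (a single edge where a_ij = a_ji = -1; a double or triple edge where a_ij * a_ji = 2 or 3), the diagram is a chain of 3 nodes with a fork of two nodes at one end (D_5). One simple-root ordering that puts it in standard form is (alpha_3, alpha_4, alpha_5, alpha_2, alpha_1). So the algebra is type D_5, i.e. so(10).

D_5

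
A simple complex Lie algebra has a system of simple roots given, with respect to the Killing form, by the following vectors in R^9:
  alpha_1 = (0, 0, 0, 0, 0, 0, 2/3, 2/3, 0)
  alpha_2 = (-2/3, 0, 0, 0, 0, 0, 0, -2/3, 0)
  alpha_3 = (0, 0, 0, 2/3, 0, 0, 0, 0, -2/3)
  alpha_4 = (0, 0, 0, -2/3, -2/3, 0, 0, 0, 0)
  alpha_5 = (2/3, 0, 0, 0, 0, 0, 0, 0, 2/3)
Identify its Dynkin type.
Compute the Cartan integers a_ij = 2(alpha_i, alpha_j)/(alpha_j, alpha_j); the resulting 5x5 Cartan matrix is
[[2, -1, 0, 0, 0], [-1, 2, 0, 0, -1], [0, 0, 2, -1, -1], [0, 0, -1, 2, 0], [0, -1, -1, 0, 2]].
All simple roots have the same length, so the diagram is simply laced. The associated Dynkin diagram is a chain of 5 nodes with single edges (A_5), so the type is A_5 (the algebra sl(6)).

type A_5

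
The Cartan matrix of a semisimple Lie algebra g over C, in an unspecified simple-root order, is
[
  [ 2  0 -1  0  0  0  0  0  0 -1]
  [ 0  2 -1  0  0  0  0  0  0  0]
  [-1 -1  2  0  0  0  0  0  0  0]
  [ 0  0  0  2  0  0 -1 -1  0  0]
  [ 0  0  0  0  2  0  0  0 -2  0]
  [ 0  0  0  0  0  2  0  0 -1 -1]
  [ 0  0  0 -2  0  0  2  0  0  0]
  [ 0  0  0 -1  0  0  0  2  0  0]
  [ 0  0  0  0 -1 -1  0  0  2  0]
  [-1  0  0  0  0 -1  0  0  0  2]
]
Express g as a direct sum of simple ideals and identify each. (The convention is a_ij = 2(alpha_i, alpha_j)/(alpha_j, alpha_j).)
C3 + C7

The diagram associated to this matrix has two connected components: the simple roots {alpha_4, alpha_7, alpha_8} form a chain of 3 nodes with a double edge at one end; the terminal node there is the unique long simple root (C_3), and {alpha_1, alpha_2, alpha_3, alpha_5, alpha_6, alpha_9, alpha_10} form a chain of 7 nodes with a double edge at one end; the terminal node there is the unique long simple root (C_7). A semisimple Lie algebra decomposes uniquely as the direct sum of simple ideals, one per connected component of its Dynkin diagram, so g ≅ C_3 ⊕ C_7 (dimension 21 + 105 = 126).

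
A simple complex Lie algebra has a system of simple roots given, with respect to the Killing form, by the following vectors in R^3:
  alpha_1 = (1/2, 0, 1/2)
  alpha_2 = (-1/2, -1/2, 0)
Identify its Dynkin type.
A2

Compute the Cartan integers a_ij = 2(alpha_i, alpha_j)/(alpha_j, alpha_j); the resulting 2x2 Cartan matrix is
[[2, -1], [-1, 2]].
All simple roots have the same length, so the diagram is simply laced. The associated Dynkin diagram is a chain of 2 nodes with single edges (A_2), so the type is A_2 (the algebra sl(3)).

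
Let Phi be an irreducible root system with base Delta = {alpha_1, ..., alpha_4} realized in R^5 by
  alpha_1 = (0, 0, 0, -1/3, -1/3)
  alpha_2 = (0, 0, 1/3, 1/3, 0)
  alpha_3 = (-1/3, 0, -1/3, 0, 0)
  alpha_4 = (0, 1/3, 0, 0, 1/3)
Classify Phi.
Compute the Cartan integers a_ij = 2(alpha_i, alpha_j)/(alpha_j, alpha_j); the resulting 4x4 Cartan matrix is
[[2, -1, 0, -1], [-1, 2, -1, 0], [0, -1, 2, 0], [-1, 0, 0, 2]].
All simple roots have the same length, so the diagram is simply laced. The associated Dynkin diagram is a chain of 4 nodes with single edges (A_4), so the type is A_4 (the algebra sl(5)).

type A_4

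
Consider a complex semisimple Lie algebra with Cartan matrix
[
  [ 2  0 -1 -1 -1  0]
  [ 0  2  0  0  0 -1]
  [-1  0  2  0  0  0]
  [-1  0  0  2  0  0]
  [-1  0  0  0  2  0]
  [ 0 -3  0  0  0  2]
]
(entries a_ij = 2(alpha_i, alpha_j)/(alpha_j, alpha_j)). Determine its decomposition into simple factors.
D4 ⊕ G2

The diagram associated to this matrix has two connected components: the simple roots {alpha_1, alpha_3, alpha_4, alpha_5} form a chain of 2 nodes with a fork of two nodes at one end (D_4), and {alpha_2, alpha_6} form two nodes joined by a triple edge (G_2). A semisimple Lie algebra decomposes uniquely as the direct sum of simple ideals, one per connected component of its Dynkin diagram, so g ≅ D_4 ⊕ G_2 (dimension 28 + 14 = 42).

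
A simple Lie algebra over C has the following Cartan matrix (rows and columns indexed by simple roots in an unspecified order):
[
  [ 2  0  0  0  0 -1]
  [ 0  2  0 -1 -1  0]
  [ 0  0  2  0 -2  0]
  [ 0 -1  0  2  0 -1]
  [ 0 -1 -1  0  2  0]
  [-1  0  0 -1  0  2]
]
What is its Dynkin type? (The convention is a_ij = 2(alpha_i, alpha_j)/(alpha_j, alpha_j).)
type C_6

The matrix has rank 6 with 2's on the diagonal. Reading the off-diagonal entries as Dynkin edges (a single edge where a_ij = a_ji = -1; a double or triple edge where a_ij * a_ji = 2 or 3), the diagram is a chain of 6 nodes with a double edge at one end; the terminal node there is the unique long simple root (C_6). One simple-root ordering that puts it in standard form is (alpha_1, alpha_6, alpha_4, alpha_2, alpha_5, alpha_3). So the algebra is type C_6, i.e. sp(12).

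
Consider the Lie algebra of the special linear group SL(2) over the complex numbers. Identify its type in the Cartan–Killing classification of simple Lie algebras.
This is sl(2), which has dimension 2^2 - 1 = 3 and rank 2 - 1 = 1 (a Cartan subalgebra is the diagonal traceless matrices). In the classification of classical Lie algebras, the special linear algebra sl(n+1) has type A_n; here n = 1, so the Dynkin diagram is a chain of 1 nodes with single edges (A_1). Hence the type is A_1.

A_1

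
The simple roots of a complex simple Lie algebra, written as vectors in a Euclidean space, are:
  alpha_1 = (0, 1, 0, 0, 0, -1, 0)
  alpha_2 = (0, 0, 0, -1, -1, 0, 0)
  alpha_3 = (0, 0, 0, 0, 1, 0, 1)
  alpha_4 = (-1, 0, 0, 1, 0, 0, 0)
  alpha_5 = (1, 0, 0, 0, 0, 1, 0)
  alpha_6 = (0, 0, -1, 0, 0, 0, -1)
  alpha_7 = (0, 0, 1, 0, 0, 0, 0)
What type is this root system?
B7

Compute the Cartan integers a_ij = 2(alpha_i, alpha_j)/(alpha_j, alpha_j); the resulting 7x7 Cartan matrix is
[[2, 0, 0, 0, -1, 0, 0], [0, 2, -1, -1, 0, 0, 0], [0, -1, 2, 0, 0, -1, 0], [0, -1, 0, 2, -1, 0, 0], [-1, 0, 0, -1, 2, 0, 0], [0, 0, -1, 0, 0, 2, -2], [0, 0, 0, 0, 0, -1, 2]].
The roots have two lengths (squared-length ratio 2:1); the short ones are alpha_{7}. The associated Dynkin diagram is a chain of 7 nodes with a double edge at one end; the terminal node there is the unique short simple root (B_7), so the type is B_7 (the algebra so(15)).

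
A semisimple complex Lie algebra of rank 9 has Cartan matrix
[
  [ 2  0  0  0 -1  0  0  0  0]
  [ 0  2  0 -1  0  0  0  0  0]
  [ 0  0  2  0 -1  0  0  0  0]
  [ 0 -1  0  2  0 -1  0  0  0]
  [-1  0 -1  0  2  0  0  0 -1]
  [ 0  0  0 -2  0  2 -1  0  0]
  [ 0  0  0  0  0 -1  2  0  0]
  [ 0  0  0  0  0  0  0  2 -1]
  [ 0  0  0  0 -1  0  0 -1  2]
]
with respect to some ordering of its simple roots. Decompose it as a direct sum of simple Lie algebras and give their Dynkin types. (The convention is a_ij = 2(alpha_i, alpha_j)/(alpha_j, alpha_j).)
D_5 ⊕ F_4

The diagram associated to this matrix has two connected components: the simple roots {alpha_1, alpha_3, alpha_5, alpha_8, alpha_9} form a chain of 3 nodes with a fork of two nodes at one end (D_5), and {alpha_2, alpha_4, alpha_6, alpha_7} form a chain of 4 nodes with a double edge between the middle two (F_4). A semisimple Lie algebra decomposes uniquely as the direct sum of simple ideals, one per connected component of its Dynkin diagram, so g ≅ D_5 ⊕ F_4 (dimension 45 + 52 = 97).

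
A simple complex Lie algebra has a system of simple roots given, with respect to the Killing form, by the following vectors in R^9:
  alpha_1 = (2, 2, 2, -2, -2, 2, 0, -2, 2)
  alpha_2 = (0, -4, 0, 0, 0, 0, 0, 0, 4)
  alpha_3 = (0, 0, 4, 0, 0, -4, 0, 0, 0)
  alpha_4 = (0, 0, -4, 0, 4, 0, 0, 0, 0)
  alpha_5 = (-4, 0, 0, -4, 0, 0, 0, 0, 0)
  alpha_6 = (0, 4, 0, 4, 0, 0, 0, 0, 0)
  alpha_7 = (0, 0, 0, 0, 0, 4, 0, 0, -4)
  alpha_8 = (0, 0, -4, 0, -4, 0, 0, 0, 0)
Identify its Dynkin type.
E8

Compute the Cartan integers a_ij = 2(alpha_i, alpha_j)/(alpha_j, alpha_j); the resulting 8x8 Cartan matrix is
[[2, 0, 0, -1, 0, 0, 0, 0], [0, 2, 0, 0, 0, -1, -1, 0], [0, 0, 2, -1, 0, 0, -1, -1], [-1, 0, -1, 2, 0, 0, 0, 0], [0, 0, 0, 0, 2, -1, 0, 0], [0, -1, 0, 0, -1, 2, 0, 0], [0, -1, -1, 0, 0, 0, 2, 0], [0, 0, -1, 0, 0, 0, 0, 2]].
All simple roots have the same length, so the diagram is simply laced. The associated Dynkin diagram is a chain of 7 nodes with one extra node attached to the third node from one end (E_8), so the type is E_8.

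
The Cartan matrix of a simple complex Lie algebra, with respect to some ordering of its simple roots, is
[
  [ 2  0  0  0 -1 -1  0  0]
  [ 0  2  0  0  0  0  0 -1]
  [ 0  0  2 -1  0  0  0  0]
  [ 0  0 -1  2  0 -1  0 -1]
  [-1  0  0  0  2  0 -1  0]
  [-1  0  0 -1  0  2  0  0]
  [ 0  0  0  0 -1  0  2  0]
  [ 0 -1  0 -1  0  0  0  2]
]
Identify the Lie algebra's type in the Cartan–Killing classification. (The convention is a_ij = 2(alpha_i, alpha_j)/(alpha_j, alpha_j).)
E8

The matrix has rank 8 with 2's on the diagonal. Reading the off-diagonal entries as Dynkin edges (a single edge where a_ij = a_ji = -1; a double or triple edge where a_ij * a_ji = 2 or 3), the diagram is a chain of 7 nodes with one extra node attached to the third node from one end (E_8). One simple-root ordering that puts it in standard form is (alpha_2, alpha_3, alpha_8, alpha_4, alpha_6, alpha_1, alpha_5, alpha_7). So the algebra is type E_8.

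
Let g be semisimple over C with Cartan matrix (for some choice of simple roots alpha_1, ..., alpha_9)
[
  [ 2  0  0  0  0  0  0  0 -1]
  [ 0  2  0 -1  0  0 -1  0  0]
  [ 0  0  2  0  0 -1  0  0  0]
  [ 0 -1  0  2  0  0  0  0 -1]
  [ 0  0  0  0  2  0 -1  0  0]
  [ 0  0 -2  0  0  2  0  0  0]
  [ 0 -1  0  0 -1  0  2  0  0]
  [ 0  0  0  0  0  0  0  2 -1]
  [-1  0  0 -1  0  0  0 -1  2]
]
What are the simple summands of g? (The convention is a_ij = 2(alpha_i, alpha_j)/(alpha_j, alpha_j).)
B_2 + D_7

The diagram associated to this matrix has two connected components: the simple roots {alpha_3, alpha_6} form a chain of 2 nodes with a double edge at one end; the terminal node there is the unique short simple root (B_2), and {alpha_1, alpha_2, alpha_4, alpha_5, alpha_7, alpha_8, alpha_9} form a chain of 5 nodes with a fork of two nodes at one end (D_7). A semisimple Lie algebra decomposes uniquely as the direct sum of simple ideals, one per connected component of its Dynkin diagram, so g ≅ B_2 ⊕ D_7 (dimension 10 + 91 = 101).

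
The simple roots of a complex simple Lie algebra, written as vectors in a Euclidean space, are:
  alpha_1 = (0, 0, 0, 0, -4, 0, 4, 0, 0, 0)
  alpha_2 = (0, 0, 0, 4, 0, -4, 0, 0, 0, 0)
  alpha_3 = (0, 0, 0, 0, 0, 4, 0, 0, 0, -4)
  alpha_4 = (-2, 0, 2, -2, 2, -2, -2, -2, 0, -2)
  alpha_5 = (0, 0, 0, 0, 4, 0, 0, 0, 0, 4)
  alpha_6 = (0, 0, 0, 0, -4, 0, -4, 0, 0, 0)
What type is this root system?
Compute the Cartan integers a_ij = 2(alpha_i, alpha_j)/(alpha_j, alpha_j); the resulting 6x6 Cartan matrix is
[[2, 0, 0, -1, -1, 0], [0, 2, -1, 0, 0, 0], [0, -1, 2, 0, -1, 0], [-1, 0, 0, 2, 0, 0], [-1, 0, -1, 0, 2, -1], [0, 0, 0, 0, -1, 2]].
All simple roots have the same length, so the diagram is simply laced. The associated Dynkin diagram is a chain of 5 nodes with one extra node attached to the third node from one end (E_6), so the type is E_6.

E_6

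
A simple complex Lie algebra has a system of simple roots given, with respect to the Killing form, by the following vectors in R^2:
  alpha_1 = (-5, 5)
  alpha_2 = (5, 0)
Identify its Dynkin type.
B_2

Compute the Cartan integers a_ij = 2(alpha_i, alpha_j)/(alpha_j, alpha_j); the resulting 2x2 Cartan matrix is
[[2, -2], [-1, 2]].
The roots have two lengths (squared-length ratio 2:1); the short ones are alpha_{2}. The associated Dynkin diagram is a chain of 2 nodes with a double edge at one end; the terminal node there is the unique short simple root (B_2), so the type is B_2 (the algebra so(5)).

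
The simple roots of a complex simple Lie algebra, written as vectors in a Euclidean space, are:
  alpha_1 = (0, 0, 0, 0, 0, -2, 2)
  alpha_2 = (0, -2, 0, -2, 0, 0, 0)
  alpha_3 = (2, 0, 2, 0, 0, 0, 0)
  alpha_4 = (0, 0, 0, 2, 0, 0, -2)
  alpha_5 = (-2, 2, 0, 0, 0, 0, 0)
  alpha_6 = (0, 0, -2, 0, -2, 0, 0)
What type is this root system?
type A_6

Compute the Cartan integers a_ij = 2(alpha_i, alpha_j)/(alpha_j, alpha_j); the resulting 6x6 Cartan matrix is
[[2, 0, 0, -1, 0, 0], [0, 2, 0, -1, -1, 0], [0, 0, 2, 0, -1, -1], [-1, -1, 0, 2, 0, 0], [0, -1, -1, 0, 2, 0], [0, 0, -1, 0, 0, 2]].
All simple roots have the same length, so the diagram is simply laced. The associated Dynkin diagram is a chain of 6 nodes with single edges (A_6), so the type is A_6 (the algebra sl(7)).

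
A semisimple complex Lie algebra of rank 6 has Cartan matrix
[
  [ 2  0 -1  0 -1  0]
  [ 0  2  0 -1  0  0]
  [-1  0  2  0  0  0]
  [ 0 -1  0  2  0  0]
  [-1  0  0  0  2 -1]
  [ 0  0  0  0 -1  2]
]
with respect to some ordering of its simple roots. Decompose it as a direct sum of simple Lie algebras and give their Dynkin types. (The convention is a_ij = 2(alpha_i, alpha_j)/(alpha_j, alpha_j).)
The diagram associated to this matrix has two connected components: the simple roots {alpha_2, alpha_4} form a chain of 2 nodes with single edges (A_2), and {alpha_1, alpha_3, alpha_5, alpha_6} form a chain of 4 nodes with single edges (A_4). A semisimple Lie algebra decomposes uniquely as the direct sum of simple ideals, one per connected component of its Dynkin diagram, so g ≅ A_2 ⊕ A_4 (dimension 8 + 24 = 32).

A_2 (sl(3)) + A_4 (sl(5))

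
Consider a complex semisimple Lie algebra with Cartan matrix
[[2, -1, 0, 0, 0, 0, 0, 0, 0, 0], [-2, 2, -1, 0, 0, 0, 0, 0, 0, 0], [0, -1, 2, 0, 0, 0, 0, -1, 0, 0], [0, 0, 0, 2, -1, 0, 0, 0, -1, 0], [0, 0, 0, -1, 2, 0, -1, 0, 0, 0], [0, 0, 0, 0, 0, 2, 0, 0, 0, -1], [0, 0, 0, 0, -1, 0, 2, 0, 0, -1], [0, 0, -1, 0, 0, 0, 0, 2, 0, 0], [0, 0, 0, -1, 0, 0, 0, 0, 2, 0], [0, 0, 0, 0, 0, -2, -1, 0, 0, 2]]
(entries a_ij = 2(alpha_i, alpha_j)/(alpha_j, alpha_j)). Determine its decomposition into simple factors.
B_4 (so(9)) + B_6 (so(13))

The diagram associated to this matrix has two connected components: the simple roots {alpha_1, alpha_2, alpha_3, alpha_8} form a chain of 4 nodes with a double edge at one end; the terminal node there is the unique short simple root (B_4), and {alpha_4, alpha_5, alpha_6, alpha_7, alpha_9, alpha_10} form a chain of 6 nodes with a double edge at one end; the terminal node there is the unique short simple root (B_6). A semisimple Lie algebra decomposes uniquely as the direct sum of simple ideals, one per connected component of its Dynkin diagram, so g ≅ B_4 ⊕ B_6 (dimension 36 + 78 = 114).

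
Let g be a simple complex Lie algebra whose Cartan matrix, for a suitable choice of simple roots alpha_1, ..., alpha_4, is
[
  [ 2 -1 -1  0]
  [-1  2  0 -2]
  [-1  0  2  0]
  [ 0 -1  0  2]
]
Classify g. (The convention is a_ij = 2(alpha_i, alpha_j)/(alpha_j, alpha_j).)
B4

The matrix has rank 4 with 2's on the diagonal. Reading the off-diagonal entries as Dynkin edges (a single edge where a_ij = a_ji = -1; a double or triple edge where a_ij * a_ji = 2 or 3), the diagram is a chain of 4 nodes with a double edge at one end; the terminal node there is the unique short simple root (B_4). One simple-root ordering that puts it in standard form is (alpha_3, alpha_1, alpha_2, alpha_4). So the algebra is type B_4, i.e. so(9).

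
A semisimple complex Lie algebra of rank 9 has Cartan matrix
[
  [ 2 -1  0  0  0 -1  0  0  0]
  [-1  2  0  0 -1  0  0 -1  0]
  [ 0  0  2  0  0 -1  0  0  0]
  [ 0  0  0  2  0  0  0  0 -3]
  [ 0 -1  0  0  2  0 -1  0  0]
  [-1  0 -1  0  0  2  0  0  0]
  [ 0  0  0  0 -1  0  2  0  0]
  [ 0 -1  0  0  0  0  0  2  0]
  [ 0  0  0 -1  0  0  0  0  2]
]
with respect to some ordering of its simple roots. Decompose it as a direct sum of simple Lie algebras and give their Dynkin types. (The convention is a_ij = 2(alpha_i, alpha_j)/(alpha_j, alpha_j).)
The diagram associated to this matrix has two connected components: the simple roots {alpha_1, alpha_2, alpha_3, alpha_5, alpha_6, alpha_7, alpha_8} form a chain of 6 nodes with one extra node attached to the third node from one end (E_7), and {alpha_4, alpha_9} form two nodes joined by a triple edge (G_2). A semisimple Lie algebra decomposes uniquely as the direct sum of simple ideals, one per connected component of its Dynkin diagram, so g ≅ E_7 ⊕ G_2 (dimension 133 + 14 = 147).

E_7 + G_2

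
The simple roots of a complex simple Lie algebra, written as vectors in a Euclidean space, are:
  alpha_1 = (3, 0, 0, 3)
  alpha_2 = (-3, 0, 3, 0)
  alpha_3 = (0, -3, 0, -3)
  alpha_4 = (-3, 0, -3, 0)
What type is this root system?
Compute the Cartan integers a_ij = 2(alpha_i, alpha_j)/(alpha_j, alpha_j); the resulting 4x4 Cartan matrix is
[[2, -1, -1, -1], [-1, 2, 0, 0], [-1, 0, 2, 0], [-1, 0, 0, 2]].
All simple roots have the same length, so the diagram is simply laced. The associated Dynkin diagram is a chain of 2 nodes with a fork of two nodes at one end (D_4), so the type is D_4 (the algebra so(8)).

D_4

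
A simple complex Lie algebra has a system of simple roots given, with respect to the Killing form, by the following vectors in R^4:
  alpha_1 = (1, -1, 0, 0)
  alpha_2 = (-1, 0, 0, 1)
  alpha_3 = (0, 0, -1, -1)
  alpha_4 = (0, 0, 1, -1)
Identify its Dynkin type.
Compute the Cartan integers a_ij = 2(alpha_i, alpha_j)/(alpha_j, alpha_j); the resulting 4x4 Cartan matrix is
[[2, -1, 0, 0], [-1, 2, -1, -1], [0, -1, 2, 0], [0, -1, 0, 2]].
All simple roots have the same length, so the diagram is simply laced. The associated Dynkin diagram is a chain of 2 nodes with a fork of two nodes at one end (D_4), so the type is D_4 (the algebra so(8)).

D_4 (so(8))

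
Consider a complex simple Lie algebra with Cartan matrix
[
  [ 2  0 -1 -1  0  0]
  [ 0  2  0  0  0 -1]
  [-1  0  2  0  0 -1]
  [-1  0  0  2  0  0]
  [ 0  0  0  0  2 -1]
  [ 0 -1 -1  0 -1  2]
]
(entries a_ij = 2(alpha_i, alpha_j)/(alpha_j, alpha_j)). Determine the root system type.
D6

The matrix has rank 6 with 2's on the diagonal. Reading the off-diagonal entries as Dynkin edges (a single edge where a_ij = a_ji = -1; a double or triple edge where a_ij * a_ji = 2 or 3), the diagram is a chain of 4 nodes with a fork of two nodes at one end (D_6). One simple-root ordering that puts it in standard form is (alpha_4, alpha_1, alpha_3, alpha_6, alpha_2, alpha_5). So the algebra is type D_6, i.e. so(12).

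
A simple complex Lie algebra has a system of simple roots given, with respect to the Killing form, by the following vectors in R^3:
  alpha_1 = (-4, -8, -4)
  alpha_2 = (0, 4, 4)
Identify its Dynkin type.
Compute the Cartan integers a_ij = 2(alpha_i, alpha_j)/(alpha_j, alpha_j); the resulting 2x2 Cartan matrix is
[[2, -3], [-1, 2]].
The roots have two lengths (squared-length ratio 3:1); the short ones are alpha_{2}. The associated Dynkin diagram is two nodes joined by a triple edge (G_2), so the type is G_2.

G_2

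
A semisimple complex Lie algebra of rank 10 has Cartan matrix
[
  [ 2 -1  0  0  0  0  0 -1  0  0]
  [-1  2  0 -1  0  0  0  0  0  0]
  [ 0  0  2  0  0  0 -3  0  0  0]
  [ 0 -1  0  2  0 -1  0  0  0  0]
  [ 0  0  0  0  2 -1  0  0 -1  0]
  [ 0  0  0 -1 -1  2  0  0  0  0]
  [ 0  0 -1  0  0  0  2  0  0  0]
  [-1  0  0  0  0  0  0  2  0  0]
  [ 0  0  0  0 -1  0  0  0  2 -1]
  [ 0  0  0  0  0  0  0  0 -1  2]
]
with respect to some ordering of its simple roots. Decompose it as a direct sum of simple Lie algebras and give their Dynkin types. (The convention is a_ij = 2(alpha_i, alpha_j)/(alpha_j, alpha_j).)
The diagram associated to this matrix has two connected components: the simple roots {alpha_1, alpha_2, alpha_4, alpha_5, alpha_6, alpha_8, alpha_9, alpha_10} form a chain of 8 nodes with single edges (A_8), and {alpha_3, alpha_7} form two nodes joined by a triple edge (G_2). A semisimple Lie algebra decomposes uniquely as the direct sum of simple ideals, one per connected component of its Dynkin diagram, so g ≅ A_8 ⊕ G_2 (dimension 80 + 14 = 94).

A_8 (sl(9)) ⊕ G_2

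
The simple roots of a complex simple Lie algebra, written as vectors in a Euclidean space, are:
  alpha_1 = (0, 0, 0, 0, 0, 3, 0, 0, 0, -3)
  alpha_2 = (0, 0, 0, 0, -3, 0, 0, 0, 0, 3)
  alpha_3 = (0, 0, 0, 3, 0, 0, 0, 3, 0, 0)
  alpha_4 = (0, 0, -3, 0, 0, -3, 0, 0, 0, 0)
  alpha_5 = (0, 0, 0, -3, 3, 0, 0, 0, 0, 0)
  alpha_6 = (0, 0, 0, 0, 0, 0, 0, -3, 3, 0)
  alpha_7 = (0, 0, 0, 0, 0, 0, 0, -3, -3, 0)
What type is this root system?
Compute the Cartan integers a_ij = 2(alpha_i, alpha_j)/(alpha_j, alpha_j); the resulting 7x7 Cartan matrix is
[[2, -1, 0, -1, 0, 0, 0], [-1, 2, 0, 0, -1, 0, 0], [0, 0, 2, 0, -1, -1, -1], [-1, 0, 0, 2, 0, 0, 0], [0, -1, -1, 0, 2, 0, 0], [0, 0, -1, 0, 0, 2, 0], [0, 0, -1, 0, 0, 0, 2]].
All simple roots have the same length, so the diagram is simply laced. The associated Dynkin diagram is a chain of 5 nodes with a fork of two nodes at one end (D_7), so the type is D_7 (the algebra so(14)).

type D_7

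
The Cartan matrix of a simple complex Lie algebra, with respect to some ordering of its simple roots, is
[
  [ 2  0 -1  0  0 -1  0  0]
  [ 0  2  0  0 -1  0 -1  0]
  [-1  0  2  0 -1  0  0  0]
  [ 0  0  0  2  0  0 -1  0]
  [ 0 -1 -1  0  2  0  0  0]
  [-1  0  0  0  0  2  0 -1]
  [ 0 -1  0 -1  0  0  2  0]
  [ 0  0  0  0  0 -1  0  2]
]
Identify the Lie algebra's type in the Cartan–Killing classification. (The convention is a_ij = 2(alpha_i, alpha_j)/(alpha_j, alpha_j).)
The matrix has rank 8 with 2's on the diagonal. Reading the off-diagonal entries as Dynkin edges (a single edge where a_ij = a_ji = -1; a double or triple edge where a_ij * a_ji = 2 or 3), the diagram is a chain of 8 nodes with single edges (A_8). One simple-root ordering that puts it in standard form is (alpha_8, alpha_6, alpha_1, alpha_3, alpha_5, alpha_2, alpha_7, alpha_4). So the algebra is type A_8, i.e. sl(9).

A8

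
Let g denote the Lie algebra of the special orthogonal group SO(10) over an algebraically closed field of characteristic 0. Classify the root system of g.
This is so(10) with 10 even, which has dimension 10(10-1)/2 = 45 and rank 10/2 = 5. In the classification of classical Lie algebras, the orthogonal algebra so(2n) in an even number of variables has type D_n; here n = 5, so the Dynkin diagram is a chain of 3 nodes with a fork of two nodes at one end (D_5). Hence the type is D_5.

D_5 (so(10))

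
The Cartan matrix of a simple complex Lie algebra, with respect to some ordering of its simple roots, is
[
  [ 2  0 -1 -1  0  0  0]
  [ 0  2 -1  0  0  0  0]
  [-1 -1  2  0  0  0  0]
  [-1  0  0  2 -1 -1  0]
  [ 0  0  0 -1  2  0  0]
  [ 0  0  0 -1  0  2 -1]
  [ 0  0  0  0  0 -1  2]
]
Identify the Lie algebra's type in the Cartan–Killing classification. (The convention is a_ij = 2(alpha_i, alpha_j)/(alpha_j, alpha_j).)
E_7

The matrix has rank 7 with 2's on the diagonal. Reading the off-diagonal entries as Dynkin edges (a single edge where a_ij = a_ji = -1; a double or triple edge where a_ij * a_ji = 2 or 3), the diagram is a chain of 6 nodes with one extra node attached to the third node from one end (E_7). One simple-root ordering that puts it in standard form is (alpha_7, alpha_5, alpha_6, alpha_4, alpha_1, alpha_3, alpha_2). So the algebra is type E_7.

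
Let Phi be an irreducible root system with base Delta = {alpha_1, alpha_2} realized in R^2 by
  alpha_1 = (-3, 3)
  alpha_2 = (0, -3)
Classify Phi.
Compute the Cartan integers a_ij = 2(alpha_i, alpha_j)/(alpha_j, alpha_j); the resulting 2x2 Cartan matrix is
[[2, -2], [-1, 2]].
The roots have two lengths (squared-length ratio 2:1); the short ones are alpha_{2}. The associated Dynkin diagram is a chain of 2 nodes with a double edge at one end; the terminal node there is the unique short simple root (B_2), so the type is B_2 (the algebra so(5)).

type B_2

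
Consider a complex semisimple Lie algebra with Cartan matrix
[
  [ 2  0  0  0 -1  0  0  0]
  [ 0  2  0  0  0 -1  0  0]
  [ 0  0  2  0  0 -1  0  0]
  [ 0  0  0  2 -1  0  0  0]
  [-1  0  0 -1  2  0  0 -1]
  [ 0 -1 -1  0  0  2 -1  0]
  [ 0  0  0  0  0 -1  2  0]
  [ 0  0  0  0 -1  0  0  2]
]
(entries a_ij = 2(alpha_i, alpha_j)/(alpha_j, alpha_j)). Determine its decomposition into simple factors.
The diagram associated to this matrix has two connected components: the simple roots {alpha_1, alpha_4, alpha_5, alpha_8} form a chain of 2 nodes with a fork of two nodes at one end (D_4), and {alpha_2, alpha_3, alpha_6, alpha_7} form a chain of 2 nodes with a fork of two nodes at one end (D_4). A semisimple Lie algebra decomposes uniquely as the direct sum of simple ideals, one per connected component of its Dynkin diagram, so g ≅ D_4 ⊕ D_4 (dimension 28 + 28 = 56).

D_4 (so(8)) + D_4 (so(8))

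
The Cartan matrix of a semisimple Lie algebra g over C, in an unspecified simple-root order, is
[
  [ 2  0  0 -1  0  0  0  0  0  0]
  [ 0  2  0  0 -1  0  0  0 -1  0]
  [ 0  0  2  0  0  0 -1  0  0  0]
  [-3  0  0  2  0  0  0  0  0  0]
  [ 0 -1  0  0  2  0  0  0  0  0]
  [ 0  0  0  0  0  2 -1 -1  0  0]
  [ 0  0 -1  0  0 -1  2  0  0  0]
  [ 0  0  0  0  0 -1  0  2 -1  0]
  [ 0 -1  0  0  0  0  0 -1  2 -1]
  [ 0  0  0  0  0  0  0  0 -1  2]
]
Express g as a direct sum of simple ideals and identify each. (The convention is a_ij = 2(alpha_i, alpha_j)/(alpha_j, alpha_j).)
E_8 + G_2

The diagram associated to this matrix has two connected components: the simple roots {alpha_2, alpha_3, alpha_5, alpha_6, alpha_7, alpha_8, alpha_9, alpha_10} form a chain of 7 nodes with one extra node attached to the third node from one end (E_8), and {alpha_1, alpha_4} form two nodes joined by a triple edge (G_2). A semisimple Lie algebra decomposes uniquely as the direct sum of simple ideals, one per connected component of its Dynkin diagram, so g ≅ E_8 ⊕ G_2 (dimension 248 + 14 = 262).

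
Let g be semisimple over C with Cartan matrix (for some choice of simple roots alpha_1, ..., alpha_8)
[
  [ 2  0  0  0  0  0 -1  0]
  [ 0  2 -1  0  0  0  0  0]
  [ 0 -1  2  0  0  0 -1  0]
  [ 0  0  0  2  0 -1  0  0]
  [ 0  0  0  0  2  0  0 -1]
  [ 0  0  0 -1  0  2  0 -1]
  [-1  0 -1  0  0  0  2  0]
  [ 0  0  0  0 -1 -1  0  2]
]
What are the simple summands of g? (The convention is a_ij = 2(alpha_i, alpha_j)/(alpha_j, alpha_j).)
type A_4 + type A_4

The diagram associated to this matrix has two connected components: the simple roots {alpha_4, alpha_5, alpha_6, alpha_8} form a chain of 4 nodes with single edges (A_4), and {alpha_1, alpha_2, alpha_3, alpha_7} form a chain of 4 nodes with single edges (A_4). A semisimple Lie algebra decomposes uniquely as the direct sum of simple ideals, one per connected component of its Dynkin diagram, so g ≅ A_4 ⊕ A_4 (dimension 24 + 24 = 48).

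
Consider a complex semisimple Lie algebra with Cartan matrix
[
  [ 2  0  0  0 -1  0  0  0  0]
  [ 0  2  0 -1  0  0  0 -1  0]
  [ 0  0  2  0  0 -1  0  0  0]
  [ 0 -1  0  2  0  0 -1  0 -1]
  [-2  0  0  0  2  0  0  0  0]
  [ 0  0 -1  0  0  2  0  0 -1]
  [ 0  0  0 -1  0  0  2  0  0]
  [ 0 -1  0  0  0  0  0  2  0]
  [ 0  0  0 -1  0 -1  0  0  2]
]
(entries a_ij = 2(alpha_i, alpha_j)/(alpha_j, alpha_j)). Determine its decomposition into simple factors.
The diagram associated to this matrix has two connected components: the simple roots {alpha_1, alpha_5} form a chain of 2 nodes with a double edge at one end; the terminal node there is the unique short simple root (B_2), and {alpha_2, alpha_3, alpha_4, alpha_6, alpha_7, alpha_8, alpha_9} form a chain of 6 nodes with one extra node attached to the third node from one end (E_7). A semisimple Lie algebra decomposes uniquely as the direct sum of simple ideals, one per connected component of its Dynkin diagram, so g ≅ B_2 ⊕ E_7 (dimension 10 + 133 = 143).

type B_2 ⊕ type E_7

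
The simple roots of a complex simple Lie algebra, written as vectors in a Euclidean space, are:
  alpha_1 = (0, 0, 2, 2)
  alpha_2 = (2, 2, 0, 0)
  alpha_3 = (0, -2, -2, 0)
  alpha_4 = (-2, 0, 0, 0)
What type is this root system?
B_4 (so(9))

Compute the Cartan integers a_ij = 2(alpha_i, alpha_j)/(alpha_j, alpha_j); the resulting 4x4 Cartan matrix is
[[2, 0, -1, 0], [0, 2, -1, -2], [-1, -1, 2, 0], [0, -1, 0, 2]].
The roots have two lengths (squared-length ratio 2:1); the short ones are alpha_{4}. The associated Dynkin diagram is a chain of 4 nodes with a double edge at one end; the terminal node there is the unique short simple root (B_4), so the type is B_4 (the algebra so(9)).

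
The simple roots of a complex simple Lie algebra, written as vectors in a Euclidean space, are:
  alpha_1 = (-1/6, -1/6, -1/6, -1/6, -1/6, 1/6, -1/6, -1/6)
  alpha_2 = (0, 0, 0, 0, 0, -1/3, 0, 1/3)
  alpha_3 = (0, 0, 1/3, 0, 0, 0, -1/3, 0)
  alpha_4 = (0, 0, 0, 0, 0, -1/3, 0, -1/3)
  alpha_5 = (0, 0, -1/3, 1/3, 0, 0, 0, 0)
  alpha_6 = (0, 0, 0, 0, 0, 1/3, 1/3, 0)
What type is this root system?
E_6

Compute the Cartan integers a_ij = 2(alpha_i, alpha_j)/(alpha_j, alpha_j); the resulting 6x6 Cartan matrix is
[[2, -1, 0, 0, 0, 0], [-1, 2, 0, 0, 0, -1], [0, 0, 2, 0, -1, -1], [0, 0, 0, 2, 0, -1], [0, 0, -1, 0, 2, 0], [0, -1, -1, -1, 0, 2]].
All simple roots have the same length, so the diagram is simply laced. The associated Dynkin diagram is a chain of 5 nodes with one extra node attached to the third node from one end (E_6), so the type is E_6.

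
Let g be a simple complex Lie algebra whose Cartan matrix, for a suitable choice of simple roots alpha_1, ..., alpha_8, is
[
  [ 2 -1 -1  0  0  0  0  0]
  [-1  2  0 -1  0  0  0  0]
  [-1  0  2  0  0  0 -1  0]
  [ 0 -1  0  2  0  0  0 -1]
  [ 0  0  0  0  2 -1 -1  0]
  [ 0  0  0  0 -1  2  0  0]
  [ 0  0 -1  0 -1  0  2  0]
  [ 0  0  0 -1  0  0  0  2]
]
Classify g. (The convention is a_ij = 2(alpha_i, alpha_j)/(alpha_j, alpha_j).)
The matrix has rank 8 with 2's on the diagonal. Reading the off-diagonal entries as Dynkin edges (a single edge where a_ij = a_ji = -1; a double or triple edge where a_ij * a_ji = 2 or 3), the diagram is a chain of 8 nodes with single edges (A_8). One simple-root ordering that puts it in standard form is (alpha_8, alpha_4, alpha_2, alpha_1, alpha_3, alpha_7, alpha_5, alpha_6). So the algebra is type A_8, i.e. sl(9).

A_8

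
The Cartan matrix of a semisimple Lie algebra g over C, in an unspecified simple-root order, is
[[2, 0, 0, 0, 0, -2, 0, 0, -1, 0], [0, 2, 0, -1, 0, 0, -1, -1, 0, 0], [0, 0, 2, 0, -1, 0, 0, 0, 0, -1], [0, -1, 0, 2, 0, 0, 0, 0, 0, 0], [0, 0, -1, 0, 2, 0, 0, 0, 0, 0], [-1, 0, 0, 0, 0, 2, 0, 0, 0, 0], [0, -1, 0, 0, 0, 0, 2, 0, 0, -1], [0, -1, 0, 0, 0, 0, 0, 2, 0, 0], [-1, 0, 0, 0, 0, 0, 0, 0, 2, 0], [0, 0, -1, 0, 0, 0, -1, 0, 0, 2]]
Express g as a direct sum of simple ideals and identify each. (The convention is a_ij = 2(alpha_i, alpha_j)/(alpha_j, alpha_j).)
type B_3 ⊕ type D_7

The diagram associated to this matrix has two connected components: the simple roots {alpha_1, alpha_6, alpha_9} form a chain of 3 nodes with a double edge at one end; the terminal node there is the unique short simple root (B_3), and {alpha_2, alpha_3, alpha_4, alpha_5, alpha_7, alpha_8, alpha_10} form a chain of 5 nodes with a fork of two nodes at one end (D_7). A semisimple Lie algebra decomposes uniquely as the direct sum of simple ideals, one per connected component of its Dynkin diagram, so g ≅ B_3 ⊕ D_7 (dimension 21 + 91 = 112).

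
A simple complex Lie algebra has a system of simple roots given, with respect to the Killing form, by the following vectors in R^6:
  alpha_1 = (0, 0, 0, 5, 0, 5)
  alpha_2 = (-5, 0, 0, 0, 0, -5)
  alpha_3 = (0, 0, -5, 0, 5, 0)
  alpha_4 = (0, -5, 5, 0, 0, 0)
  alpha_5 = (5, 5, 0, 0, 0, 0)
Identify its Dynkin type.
Compute the Cartan integers a_ij = 2(alpha_i, alpha_j)/(alpha_j, alpha_j); the resulting 5x5 Cartan matrix is
[[2, -1, 0, 0, 0], [-1, 2, 0, 0, -1], [0, 0, 2, -1, 0], [0, 0, -1, 2, -1], [0, -1, 0, -1, 2]].
All simple roots have the same length, so the diagram is simply laced. The associated Dynkin diagram is a chain of 5 nodes with single edges (A_5), so the type is A_5 (the algebra sl(6)).

A_5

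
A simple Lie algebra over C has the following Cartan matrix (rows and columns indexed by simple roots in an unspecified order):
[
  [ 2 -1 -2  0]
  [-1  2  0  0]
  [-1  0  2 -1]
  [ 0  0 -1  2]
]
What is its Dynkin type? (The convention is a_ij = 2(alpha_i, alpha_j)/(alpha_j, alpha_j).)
The matrix has rank 4 with 2's on the diagonal. Reading the off-diagonal entries as Dynkin edges (a single edge where a_ij = a_ji = -1; a double or triple edge where a_ij * a_ji = 2 or 3), the diagram is a chain of 4 nodes with a double edge between the middle two (F_4). One simple-root ordering that puts it in standard form is (alpha_2, alpha_1, alpha_3, alpha_4). So the algebra is type F_4.

F_4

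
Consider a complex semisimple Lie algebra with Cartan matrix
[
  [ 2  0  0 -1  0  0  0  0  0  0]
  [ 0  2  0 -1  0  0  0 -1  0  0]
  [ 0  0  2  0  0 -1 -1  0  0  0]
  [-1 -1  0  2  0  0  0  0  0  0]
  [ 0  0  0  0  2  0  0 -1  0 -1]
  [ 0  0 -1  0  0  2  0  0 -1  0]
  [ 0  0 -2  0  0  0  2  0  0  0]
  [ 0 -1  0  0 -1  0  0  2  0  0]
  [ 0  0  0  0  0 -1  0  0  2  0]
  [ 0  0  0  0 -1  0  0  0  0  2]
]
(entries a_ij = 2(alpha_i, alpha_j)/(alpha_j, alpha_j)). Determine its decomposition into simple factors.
The diagram associated to this matrix has two connected components: the simple roots {alpha_1, alpha_2, alpha_4, alpha_5, alpha_8, alpha_10} form a chain of 6 nodes with single edges (A_6), and {alpha_3, alpha_6, alpha_7, alpha_9} form a chain of 4 nodes with a double edge at one end; the terminal node there is the unique long simple root (C_4). A semisimple Lie algebra decomposes uniquely as the direct sum of simple ideals, one per connected component of its Dynkin diagram, so g ≅ A_6 ⊕ C_4 (dimension 48 + 36 = 84).

A_6 (sl(7)) ⊕ C_4 (sp(8))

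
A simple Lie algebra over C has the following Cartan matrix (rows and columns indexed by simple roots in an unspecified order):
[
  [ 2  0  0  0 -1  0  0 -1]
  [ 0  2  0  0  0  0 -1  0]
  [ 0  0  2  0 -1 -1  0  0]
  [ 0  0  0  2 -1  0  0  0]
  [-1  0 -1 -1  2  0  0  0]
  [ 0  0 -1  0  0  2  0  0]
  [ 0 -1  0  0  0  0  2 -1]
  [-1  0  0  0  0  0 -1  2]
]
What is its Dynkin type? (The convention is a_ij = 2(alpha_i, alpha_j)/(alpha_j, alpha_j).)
The matrix has rank 8 with 2's on the diagonal. Reading the off-diagonal entries as Dynkin edges (a single edge where a_ij = a_ji = -1; a double or triple edge where a_ij * a_ji = 2 or 3), the diagram is a chain of 7 nodes with one extra node attached to the third node from one end (E_8). One simple-root ordering that puts it in standard form is (alpha_6, alpha_4, alpha_3, alpha_5, alpha_1, alpha_8, alpha_7, alpha_2). So the algebra is type E_8.

E_8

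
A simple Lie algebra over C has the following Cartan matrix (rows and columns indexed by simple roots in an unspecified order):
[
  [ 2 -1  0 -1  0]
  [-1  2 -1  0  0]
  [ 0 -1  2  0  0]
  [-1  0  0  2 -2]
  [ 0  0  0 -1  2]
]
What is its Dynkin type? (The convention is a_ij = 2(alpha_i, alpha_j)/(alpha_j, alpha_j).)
The matrix has rank 5 with 2's on the diagonal. Reading the off-diagonal entries as Dynkin edges (a single edge where a_ij = a_ji = -1; a double or triple edge where a_ij * a_ji = 2 or 3), the diagram is a chain of 5 nodes with a double edge at one end; the terminal node there is the unique short simple root (B_5). One simple-root ordering that puts it in standard form is (alpha_3, alpha_2, alpha_1, alpha_4, alpha_5). So the algebra is type B_5, i.e. so(11).

B_5 (so(11))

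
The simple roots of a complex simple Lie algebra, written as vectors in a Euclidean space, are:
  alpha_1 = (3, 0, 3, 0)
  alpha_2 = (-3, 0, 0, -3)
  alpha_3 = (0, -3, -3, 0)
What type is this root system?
Compute the Cartan integers a_ij = 2(alpha_i, alpha_j)/(alpha_j, alpha_j); the resulting 3x3 Cartan matrix is
[[2, -1, -1], [-1, 2, 0], [-1, 0, 2]].
All simple roots have the same length, so the diagram is simply laced. The associated Dynkin diagram is a chain of 3 nodes with single edges (A_3), so the type is A_3 (the algebra sl(4)).

A_3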